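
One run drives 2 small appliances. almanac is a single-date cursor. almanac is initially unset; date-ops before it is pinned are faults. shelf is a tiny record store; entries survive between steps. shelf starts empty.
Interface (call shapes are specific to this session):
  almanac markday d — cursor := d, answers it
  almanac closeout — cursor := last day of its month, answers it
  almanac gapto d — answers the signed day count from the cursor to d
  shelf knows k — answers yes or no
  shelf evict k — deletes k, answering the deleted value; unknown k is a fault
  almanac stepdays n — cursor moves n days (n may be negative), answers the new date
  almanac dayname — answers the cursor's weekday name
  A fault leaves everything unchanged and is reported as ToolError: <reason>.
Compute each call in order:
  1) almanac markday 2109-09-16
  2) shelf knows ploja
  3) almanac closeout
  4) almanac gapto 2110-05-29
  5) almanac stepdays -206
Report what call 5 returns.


Answer: 2109-03-08

Derivation:
I use almanac markday with 2109-09-16, → 2109-09-16.
Now I run shelf knows with ploja, and get no.
Then almanac closeout, → 2109-09-30.
I run almanac gapto with 2110-05-29, → 241.
Calling almanac stepdays with -206, yielding 2109-03-08.


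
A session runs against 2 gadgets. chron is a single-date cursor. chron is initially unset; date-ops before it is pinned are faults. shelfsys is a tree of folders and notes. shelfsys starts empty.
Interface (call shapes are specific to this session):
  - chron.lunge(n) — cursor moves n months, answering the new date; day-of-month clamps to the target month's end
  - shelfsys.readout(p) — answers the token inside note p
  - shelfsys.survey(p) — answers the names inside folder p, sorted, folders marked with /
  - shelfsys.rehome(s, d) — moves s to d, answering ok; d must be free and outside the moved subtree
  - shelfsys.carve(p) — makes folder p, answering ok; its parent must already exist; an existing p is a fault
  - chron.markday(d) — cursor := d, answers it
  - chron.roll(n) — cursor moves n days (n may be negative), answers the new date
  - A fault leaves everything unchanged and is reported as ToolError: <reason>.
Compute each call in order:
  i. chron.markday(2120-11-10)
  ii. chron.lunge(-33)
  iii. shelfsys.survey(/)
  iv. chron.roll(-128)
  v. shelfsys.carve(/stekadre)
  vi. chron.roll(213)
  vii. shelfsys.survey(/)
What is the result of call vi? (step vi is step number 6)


Answer: 2118-05-06

Derivation:
==> chron.markday(2120-11-10)
<== 2120-11-10
==> chron.lunge(-33)
<== 2118-02-10
==> shelfsys.survey(/)
<== []
==> chron.roll(-128)
<== 2117-10-05
==> shelfsys.carve(/stekadre)
<== ok
==> chron.roll(213)
<== 2118-05-06
==> shelfsys.survey(/)
<== [stekadre/]


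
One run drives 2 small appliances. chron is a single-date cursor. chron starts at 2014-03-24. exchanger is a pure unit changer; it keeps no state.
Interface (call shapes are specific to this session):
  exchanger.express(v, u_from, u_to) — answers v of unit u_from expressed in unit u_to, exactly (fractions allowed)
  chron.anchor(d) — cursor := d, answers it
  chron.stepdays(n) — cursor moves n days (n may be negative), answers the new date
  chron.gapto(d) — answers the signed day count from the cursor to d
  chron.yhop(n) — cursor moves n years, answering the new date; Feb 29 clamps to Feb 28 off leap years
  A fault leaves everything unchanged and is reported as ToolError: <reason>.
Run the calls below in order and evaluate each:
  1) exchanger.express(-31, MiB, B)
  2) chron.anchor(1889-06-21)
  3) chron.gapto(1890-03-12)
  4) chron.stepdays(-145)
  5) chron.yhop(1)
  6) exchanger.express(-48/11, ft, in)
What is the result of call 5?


% 1. express(v=-31, u_from=MiB, u_to=B) == -32505856
% 2. anchor(d=1889-06-21) == 1889-06-21
% 3. gapto(d=1890-03-12) == 264
% 4. stepdays(n=-145) == 1889-01-27
% 5. yhop(n=1) == 1890-01-27
% 6. express(v=-48/11, u_from=ft, u_to=in) == -576/11

Answer: 1890-01-27


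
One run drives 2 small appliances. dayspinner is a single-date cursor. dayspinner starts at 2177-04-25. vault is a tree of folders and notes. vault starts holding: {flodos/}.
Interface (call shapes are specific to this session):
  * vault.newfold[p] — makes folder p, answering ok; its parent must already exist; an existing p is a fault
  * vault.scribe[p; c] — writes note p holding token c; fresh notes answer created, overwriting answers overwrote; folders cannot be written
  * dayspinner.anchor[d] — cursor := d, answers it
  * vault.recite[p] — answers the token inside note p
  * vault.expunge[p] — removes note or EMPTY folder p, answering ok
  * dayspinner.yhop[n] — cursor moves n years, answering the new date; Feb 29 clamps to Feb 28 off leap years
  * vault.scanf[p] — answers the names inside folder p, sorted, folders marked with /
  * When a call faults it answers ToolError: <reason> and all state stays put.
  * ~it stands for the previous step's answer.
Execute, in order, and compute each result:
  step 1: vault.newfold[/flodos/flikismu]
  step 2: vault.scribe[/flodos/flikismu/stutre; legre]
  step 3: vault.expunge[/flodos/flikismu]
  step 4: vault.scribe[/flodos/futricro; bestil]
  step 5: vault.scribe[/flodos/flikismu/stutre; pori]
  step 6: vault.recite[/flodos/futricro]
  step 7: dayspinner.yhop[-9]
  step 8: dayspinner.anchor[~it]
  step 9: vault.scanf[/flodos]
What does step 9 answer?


# 1. vault.newfold(p: /flodos/flikismu) -> ok
# 2. vault.scribe(p: /flodos/flikismu/stutre, c: legre) -> created
# 3. vault.expunge(p: /flodos/flikismu) -> ToolError: not empty
# 4. vault.scribe(p: /flodos/futricro, c: bestil) -> created
# 5. vault.scribe(p: /flodos/flikismu/stutre, c: pori) -> overwrote
# 6. vault.recite(p: /flodos/futricro) -> bestil
# 7. dayspinner.yhop(n: -9) -> 2168-04-25
# 8. dayspinner.anchor(d: ~it) -> 2168-04-25
# 9. vault.scanf(p: /flodos) -> [flikismu/, futricro]

Answer: [flikismu/, futricro]


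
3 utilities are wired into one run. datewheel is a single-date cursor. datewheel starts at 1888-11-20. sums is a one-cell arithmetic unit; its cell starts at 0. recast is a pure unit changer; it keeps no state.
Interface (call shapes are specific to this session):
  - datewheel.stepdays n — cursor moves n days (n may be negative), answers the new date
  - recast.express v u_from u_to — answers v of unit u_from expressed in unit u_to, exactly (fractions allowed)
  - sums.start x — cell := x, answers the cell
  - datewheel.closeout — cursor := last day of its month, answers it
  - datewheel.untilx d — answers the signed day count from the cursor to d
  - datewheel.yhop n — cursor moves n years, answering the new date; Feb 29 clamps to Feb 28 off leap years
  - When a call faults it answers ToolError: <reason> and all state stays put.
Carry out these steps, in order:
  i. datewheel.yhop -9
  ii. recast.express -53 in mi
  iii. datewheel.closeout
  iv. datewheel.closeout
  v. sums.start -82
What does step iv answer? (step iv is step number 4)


Answer: 1879-11-30

Derivation:
>>> datewheel.yhop n: -9
= 1879-11-20
>>> recast.express v: -53 u_from: in u_to: mi
= -53/63360
>>> datewheel.closeout
= 1879-11-30
>>> datewheel.closeout
= 1879-11-30
>>> sums.start x: -82
= -82


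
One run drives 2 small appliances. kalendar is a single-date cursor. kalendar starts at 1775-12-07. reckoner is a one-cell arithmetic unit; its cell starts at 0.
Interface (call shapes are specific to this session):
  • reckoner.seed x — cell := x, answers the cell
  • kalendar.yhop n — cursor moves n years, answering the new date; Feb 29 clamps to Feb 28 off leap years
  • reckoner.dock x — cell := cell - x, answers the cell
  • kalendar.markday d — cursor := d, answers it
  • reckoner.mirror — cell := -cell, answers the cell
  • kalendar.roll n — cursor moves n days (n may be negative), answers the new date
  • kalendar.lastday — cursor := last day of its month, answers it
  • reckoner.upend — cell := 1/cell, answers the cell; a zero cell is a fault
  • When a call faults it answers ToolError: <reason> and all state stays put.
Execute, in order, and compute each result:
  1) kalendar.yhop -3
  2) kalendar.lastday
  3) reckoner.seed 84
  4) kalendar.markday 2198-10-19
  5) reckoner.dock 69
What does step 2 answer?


$ yhop n→-3
[out] 1772-12-07
$ lastday
[out] 1772-12-31
$ seed x→84
[out] 84
$ markday d→2198-10-19
[out] 2198-10-19
$ dock x→69
[out] 15

Answer: 1772-12-31


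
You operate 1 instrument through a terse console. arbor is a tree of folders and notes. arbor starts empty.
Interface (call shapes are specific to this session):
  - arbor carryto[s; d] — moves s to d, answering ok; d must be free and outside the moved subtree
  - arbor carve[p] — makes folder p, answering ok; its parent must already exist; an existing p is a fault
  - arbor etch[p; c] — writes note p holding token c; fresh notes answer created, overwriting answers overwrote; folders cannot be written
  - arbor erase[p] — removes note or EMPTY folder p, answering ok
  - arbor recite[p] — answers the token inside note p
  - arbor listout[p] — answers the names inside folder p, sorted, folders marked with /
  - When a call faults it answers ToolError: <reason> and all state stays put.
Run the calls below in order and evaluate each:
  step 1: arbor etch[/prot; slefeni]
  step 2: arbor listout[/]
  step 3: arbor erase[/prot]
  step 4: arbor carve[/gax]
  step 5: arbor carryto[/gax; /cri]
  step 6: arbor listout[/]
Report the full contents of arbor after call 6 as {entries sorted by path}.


·→ arbor etch(p→/prot, c→slefeni)
·← created
·→ arbor listout(p→/)
·← [prot]
·→ arbor erase(p→/prot)
·← ok
·→ arbor carve(p→/gax)
·← ok
·→ arbor carryto(s→/gax, d→/cri)
·← ok
·→ arbor listout(p→/)
·← [cri/]

Answer: {cri/}


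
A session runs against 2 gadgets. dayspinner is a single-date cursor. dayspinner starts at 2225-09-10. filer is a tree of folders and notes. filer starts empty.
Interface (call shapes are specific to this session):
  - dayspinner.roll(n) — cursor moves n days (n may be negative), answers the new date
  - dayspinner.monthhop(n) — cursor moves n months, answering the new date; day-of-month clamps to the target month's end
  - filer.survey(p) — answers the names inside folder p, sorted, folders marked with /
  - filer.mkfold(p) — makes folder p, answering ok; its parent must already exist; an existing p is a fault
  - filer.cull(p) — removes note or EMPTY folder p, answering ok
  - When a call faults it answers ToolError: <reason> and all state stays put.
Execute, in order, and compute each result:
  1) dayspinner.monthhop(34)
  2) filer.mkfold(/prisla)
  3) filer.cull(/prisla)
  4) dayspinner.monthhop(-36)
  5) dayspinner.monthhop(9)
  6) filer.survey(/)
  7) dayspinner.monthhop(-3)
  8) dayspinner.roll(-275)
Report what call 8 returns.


Answer: 2225-04-10

Derivation:
% 1. dayspinner.monthhop(n→34) => 2228-07-10
% 2. filer.mkfold(p→/prisla) => ok
% 3. filer.cull(p→/prisla) => ok
% 4. dayspinner.monthhop(n→-36) => 2225-07-10
% 5. dayspinner.monthhop(n→9) => 2226-04-10
% 6. filer.survey(p→/) => []
% 7. dayspinner.monthhop(n→-3) => 2226-01-10
% 8. dayspinner.roll(n→-275) => 2225-04-10


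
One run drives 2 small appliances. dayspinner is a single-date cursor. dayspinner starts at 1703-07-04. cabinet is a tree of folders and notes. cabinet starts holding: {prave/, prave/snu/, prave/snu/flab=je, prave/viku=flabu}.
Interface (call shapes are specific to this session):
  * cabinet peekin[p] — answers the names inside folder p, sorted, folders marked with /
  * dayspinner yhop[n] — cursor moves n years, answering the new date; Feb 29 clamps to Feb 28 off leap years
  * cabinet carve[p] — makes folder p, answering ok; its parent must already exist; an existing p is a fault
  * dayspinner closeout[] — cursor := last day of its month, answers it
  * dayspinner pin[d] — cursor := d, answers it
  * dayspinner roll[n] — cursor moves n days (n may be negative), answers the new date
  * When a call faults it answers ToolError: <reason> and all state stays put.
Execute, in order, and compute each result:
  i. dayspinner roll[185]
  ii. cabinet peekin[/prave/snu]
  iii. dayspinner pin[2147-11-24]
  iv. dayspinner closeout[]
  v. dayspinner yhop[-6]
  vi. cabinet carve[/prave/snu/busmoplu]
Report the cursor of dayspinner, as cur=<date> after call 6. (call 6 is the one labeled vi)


# 1. dayspinner roll(185) ~> 1704-01-05
# 2. cabinet peekin(/prave/snu) ~> [flab]
# 3. dayspinner pin(2147-11-24) ~> 2147-11-24
# 4. dayspinner closeout() ~> 2147-11-30
# 5. dayspinner yhop(-6) ~> 2141-11-30
# 6. cabinet carve(/prave/snu/busmoplu) ~> ok

Answer: cur=2141-11-30


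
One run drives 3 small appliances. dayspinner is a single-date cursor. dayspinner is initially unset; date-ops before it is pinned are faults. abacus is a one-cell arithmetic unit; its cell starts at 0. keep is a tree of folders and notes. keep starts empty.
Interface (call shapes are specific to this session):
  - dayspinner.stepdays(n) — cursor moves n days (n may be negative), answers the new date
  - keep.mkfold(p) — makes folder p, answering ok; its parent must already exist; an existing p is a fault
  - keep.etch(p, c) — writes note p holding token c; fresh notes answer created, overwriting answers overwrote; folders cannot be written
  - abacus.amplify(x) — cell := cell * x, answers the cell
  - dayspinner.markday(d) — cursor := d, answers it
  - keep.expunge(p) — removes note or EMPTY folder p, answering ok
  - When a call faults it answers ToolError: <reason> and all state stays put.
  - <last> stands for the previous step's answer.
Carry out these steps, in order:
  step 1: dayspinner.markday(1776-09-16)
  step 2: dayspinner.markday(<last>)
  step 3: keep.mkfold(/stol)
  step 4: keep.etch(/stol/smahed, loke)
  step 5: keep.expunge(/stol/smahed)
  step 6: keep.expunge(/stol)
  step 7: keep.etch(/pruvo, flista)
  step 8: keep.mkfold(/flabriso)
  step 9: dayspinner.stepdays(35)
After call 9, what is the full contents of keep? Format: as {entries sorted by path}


Answer: {flabriso/, pruvo=flista}

Derivation:
# 1. dayspinner.markday(d: 1776-09-16) -> 1776-09-16
# 2. dayspinner.markday(d: <last>) -> 1776-09-16
# 3. keep.mkfold(p: /stol) -> ok
# 4. keep.etch(p: /stol/smahed, c: loke) -> created
# 5. keep.expunge(p: /stol/smahed) -> ok
# 6. keep.expunge(p: /stol) -> ok
# 7. keep.etch(p: /pruvo, c: flista) -> created
# 8. keep.mkfold(p: /flabriso) -> ok
# 9. dayspinner.stepdays(n: 35) -> 1776-10-21


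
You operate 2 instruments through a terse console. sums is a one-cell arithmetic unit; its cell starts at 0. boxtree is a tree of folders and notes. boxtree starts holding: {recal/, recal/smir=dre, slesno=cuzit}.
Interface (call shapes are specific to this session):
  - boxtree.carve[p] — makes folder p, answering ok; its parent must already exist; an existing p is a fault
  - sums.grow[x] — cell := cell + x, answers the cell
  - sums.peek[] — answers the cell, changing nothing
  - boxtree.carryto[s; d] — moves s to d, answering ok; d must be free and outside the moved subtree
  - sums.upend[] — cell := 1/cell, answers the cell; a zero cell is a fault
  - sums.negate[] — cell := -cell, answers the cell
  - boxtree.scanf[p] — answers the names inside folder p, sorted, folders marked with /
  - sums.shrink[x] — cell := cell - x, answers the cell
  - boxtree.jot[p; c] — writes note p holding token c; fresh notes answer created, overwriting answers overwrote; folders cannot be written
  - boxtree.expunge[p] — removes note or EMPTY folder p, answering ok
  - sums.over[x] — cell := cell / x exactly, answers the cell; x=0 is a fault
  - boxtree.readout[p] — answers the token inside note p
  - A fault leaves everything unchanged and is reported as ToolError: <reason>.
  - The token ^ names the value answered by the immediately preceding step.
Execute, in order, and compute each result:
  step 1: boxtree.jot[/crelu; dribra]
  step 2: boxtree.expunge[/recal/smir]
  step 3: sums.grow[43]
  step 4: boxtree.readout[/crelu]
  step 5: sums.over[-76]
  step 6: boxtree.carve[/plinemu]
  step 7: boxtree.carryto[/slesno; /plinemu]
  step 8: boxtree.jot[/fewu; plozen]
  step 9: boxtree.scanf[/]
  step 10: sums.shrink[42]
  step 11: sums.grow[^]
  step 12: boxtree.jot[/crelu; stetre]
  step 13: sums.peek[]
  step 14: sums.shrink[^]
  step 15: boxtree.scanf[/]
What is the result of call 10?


Answer: -3235/76

Derivation:
> boxtree.jot p=/crelu c=dribra
  created
> boxtree.expunge p=/recal/smir
  ok
> sums.grow x=43
  43
> boxtree.readout p=/crelu
  dribra
> sums.over x=-76
  -43/76
> boxtree.carve p=/plinemu
  ok
> boxtree.carryto s=/slesno d=/plinemu
  ToolError: exists
> boxtree.jot p=/fewu c=plozen
  created
> boxtree.scanf p=/
  [crelu, fewu, plinemu/, recal/, slesno]
> sums.shrink x=42
  -3235/76
> sums.grow x=^
  -3235/38
> boxtree.jot p=/crelu c=stetre
  overwrote
> sums.peek
  -3235/38
> sums.shrink x=^
  0
> boxtree.scanf p=/
  [crelu, fewu, plinemu/, recal/, slesno]


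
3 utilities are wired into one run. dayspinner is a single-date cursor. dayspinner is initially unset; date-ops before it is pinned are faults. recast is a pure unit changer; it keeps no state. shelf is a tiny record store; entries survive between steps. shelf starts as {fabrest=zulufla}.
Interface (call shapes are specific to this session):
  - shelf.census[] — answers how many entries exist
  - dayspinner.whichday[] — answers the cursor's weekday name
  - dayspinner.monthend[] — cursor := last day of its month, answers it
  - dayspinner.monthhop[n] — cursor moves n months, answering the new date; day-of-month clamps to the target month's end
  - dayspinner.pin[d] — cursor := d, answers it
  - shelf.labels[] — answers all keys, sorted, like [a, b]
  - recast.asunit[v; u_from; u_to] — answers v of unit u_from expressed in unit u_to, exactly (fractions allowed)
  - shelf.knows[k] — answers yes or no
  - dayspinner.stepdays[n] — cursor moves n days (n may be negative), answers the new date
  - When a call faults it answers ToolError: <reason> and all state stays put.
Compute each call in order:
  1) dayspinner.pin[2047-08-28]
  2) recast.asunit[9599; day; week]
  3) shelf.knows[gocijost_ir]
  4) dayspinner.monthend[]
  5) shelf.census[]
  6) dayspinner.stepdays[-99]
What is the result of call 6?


Answer: 2047-05-24

Derivation:
-> dayspinner.pin(2047-08-28)
<- 2047-08-28
-> recast.asunit(9599, day, week)
<- 9599/7
-> shelf.knows(gocijost_ir)
<- no
-> dayspinner.monthend()
<- 2047-08-31
-> shelf.census()
<- 1
-> dayspinner.stepdays(-99)
<- 2047-05-24


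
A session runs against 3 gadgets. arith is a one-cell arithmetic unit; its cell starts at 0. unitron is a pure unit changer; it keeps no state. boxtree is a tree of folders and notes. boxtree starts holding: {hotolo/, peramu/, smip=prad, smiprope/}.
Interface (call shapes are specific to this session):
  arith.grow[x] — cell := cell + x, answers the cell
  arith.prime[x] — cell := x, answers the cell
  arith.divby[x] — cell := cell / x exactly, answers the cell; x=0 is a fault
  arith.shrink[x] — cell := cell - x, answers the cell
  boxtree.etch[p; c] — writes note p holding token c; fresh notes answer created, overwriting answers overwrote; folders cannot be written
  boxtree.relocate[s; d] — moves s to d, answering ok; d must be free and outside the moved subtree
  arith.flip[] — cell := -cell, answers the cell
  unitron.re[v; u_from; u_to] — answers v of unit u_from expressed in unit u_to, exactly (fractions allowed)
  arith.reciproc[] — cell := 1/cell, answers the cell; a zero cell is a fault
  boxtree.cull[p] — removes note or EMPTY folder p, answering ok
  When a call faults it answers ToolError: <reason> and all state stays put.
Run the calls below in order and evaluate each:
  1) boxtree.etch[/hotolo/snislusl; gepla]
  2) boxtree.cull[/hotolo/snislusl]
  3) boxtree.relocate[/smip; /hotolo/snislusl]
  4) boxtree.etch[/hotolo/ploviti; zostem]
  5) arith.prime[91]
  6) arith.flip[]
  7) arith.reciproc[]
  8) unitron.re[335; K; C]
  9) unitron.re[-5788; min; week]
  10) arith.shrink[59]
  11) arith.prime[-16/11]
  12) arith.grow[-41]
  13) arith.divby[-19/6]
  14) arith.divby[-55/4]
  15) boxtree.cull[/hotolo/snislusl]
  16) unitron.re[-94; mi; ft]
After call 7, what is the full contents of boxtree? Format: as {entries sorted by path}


Answer: {hotolo/, hotolo/ploviti=zostem, hotolo/snislusl=prad, peramu/, smiprope/}

Derivation:
Calling boxtree.etch passing p→/hotolo/snislusl, c→gepla: created.
I call boxtree.cull passing p→/hotolo/snislusl: ok.
Using boxtree.relocate passing s→/smip, d→/hotolo/snislusl, and get ok.
Invoking boxtree.etch passing p→/hotolo/ploviti, c→zostem, — result: created.
Then arith.prime passing x→91, yielding 91.
I invoke arith.flip, and see -91.
Now I run arith.reciproc, — result: -1/91.
Using unitron.re passing v→335, u_from→K, u_to→C, and see 1237/20.
Invoking unitron.re passing v→-5788, u_from→min, u_to→week, → -1447/2520.
I run arith.shrink passing x→59, yielding -5370/91.
I try arith.prime passing x→-16/11, and observe -16/11.
I try arith.grow passing x→-41, and see -467/11.
Now I run arith.divby passing x→-19/6, and get 2802/209.
I call arith.divby passing x→-55/4, giving -11208/11495.
Next I call boxtree.cull passing p→/hotolo/snislusl, yielding ok.
Then unitron.re passing v→-94, u_from→mi, u_to→ft, — result: -496320.


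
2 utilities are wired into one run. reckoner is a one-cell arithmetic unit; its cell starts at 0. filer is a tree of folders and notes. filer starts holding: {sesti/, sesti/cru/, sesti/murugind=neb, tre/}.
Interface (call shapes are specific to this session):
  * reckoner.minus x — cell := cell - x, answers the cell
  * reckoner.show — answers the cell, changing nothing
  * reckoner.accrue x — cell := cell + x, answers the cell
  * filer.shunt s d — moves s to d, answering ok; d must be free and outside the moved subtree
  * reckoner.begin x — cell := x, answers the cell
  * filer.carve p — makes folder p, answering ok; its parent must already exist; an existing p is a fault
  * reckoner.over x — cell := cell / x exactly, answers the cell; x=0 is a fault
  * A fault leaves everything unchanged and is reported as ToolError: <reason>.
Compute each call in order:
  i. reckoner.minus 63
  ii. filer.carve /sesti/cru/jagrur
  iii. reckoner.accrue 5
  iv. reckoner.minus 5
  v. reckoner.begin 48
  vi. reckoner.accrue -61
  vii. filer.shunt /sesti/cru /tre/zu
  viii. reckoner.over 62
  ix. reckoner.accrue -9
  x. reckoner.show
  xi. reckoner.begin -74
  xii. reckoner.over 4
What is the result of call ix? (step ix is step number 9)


>>> minus x=63
  -63
>>> carve p=/sesti/cru/jagrur
  ok
>>> accrue x=5
  -58
>>> minus x=5
  -63
>>> begin x=48
  48
>>> accrue x=-61
  -13
>>> shunt s=/sesti/cru d=/tre/zu
  ok
>>> over x=62
  -13/62
>>> accrue x=-9
  -571/62
>>> show
  -571/62
>>> begin x=-74
  -74
>>> over x=4
  -37/2

Answer: -571/62


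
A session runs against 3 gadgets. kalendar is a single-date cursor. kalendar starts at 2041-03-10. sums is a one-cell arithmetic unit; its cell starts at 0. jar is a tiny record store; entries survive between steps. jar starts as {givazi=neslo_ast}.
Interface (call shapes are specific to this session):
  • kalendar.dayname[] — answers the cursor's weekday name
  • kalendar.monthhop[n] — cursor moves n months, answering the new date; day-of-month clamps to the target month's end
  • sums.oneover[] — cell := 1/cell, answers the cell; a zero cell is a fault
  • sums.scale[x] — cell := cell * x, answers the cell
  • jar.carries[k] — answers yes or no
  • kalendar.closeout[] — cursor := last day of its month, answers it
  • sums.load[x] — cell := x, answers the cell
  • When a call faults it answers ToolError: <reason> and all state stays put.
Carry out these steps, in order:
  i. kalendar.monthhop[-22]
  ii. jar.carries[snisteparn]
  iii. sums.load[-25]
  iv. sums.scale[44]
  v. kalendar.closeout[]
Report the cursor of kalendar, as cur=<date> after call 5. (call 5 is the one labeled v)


I try kalendar.monthhop(-22): 2039-05-10.
Next I call jar.carries(snisteparn), yielding no.
I use sums.load(-25), → -25.
Next I call sums.scale(44), giving -1100.
Calling kalendar.closeout, and see 2039-05-31.

Answer: cur=2039-05-31


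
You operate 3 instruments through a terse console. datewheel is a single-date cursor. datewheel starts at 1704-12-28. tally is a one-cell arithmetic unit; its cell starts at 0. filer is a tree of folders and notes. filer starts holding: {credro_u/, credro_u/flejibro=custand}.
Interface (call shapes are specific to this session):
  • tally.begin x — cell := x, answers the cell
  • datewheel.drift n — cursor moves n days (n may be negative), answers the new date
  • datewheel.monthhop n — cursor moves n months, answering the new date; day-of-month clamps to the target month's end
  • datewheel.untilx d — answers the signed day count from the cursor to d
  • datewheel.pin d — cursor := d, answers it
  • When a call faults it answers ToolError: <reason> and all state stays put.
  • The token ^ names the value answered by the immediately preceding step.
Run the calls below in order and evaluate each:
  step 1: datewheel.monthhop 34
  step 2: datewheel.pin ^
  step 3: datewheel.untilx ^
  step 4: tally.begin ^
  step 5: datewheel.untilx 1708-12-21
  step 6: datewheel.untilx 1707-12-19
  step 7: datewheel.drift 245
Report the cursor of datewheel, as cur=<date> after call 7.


Answer: cur=1708-06-29

Derivation:
% 1. monthhop(n='34') -> 1707-10-28
% 2. pin(d='^') -> 1707-10-28
% 3. untilx(d='^') -> 0
% 4. begin(x='^') -> 0
% 5. untilx(d='1708-12-21') -> 420
% 6. untilx(d='1707-12-19') -> 52
% 7. drift(n='245') -> 1708-06-29


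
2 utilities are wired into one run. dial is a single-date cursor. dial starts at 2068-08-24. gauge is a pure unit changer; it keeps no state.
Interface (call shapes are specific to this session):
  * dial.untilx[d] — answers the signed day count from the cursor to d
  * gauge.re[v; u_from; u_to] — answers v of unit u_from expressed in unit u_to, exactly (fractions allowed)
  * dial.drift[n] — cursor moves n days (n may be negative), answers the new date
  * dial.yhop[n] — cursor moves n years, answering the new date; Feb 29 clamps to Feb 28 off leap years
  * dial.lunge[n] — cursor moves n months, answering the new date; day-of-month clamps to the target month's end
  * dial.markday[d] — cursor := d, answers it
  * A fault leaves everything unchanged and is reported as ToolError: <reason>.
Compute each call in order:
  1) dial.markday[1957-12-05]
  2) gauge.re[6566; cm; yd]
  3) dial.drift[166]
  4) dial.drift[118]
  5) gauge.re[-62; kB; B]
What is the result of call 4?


Answer: 1958-09-15

Derivation:
·→ dial.markday(d='1957-12-05')
·← 1957-12-05
·→ gauge.re(v='6566', u_from='cm', u_to='yd')
·← 82075/1143
·→ dial.drift(n='166')
·← 1958-05-20
·→ dial.drift(n='118')
·← 1958-09-15
·→ gauge.re(v='-62', u_from='kB', u_to='B')
·← -62000


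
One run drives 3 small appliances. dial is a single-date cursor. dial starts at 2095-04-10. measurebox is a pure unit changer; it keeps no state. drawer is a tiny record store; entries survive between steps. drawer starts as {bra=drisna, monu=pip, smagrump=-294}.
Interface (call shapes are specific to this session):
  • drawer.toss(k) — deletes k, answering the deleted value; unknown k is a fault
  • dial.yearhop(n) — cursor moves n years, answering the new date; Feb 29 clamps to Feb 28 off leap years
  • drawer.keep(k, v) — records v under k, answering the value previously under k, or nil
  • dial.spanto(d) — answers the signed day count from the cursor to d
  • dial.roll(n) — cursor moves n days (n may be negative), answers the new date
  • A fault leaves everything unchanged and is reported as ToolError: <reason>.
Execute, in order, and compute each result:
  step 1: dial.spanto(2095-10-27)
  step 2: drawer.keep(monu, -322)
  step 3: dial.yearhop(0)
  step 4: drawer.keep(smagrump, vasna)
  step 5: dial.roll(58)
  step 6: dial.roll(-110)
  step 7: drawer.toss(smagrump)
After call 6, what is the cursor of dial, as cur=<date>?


Answer: cur=2095-02-17

Derivation:
$ spanto d→2095-10-27
= 200
$ keep k→monu v→-322
= pip
$ yearhop n→0
= 2095-04-10
$ keep k→smagrump v→vasna
= -294
$ roll n→58
= 2095-06-07
$ roll n→-110
= 2095-02-17
$ toss k→smagrump
= vasna


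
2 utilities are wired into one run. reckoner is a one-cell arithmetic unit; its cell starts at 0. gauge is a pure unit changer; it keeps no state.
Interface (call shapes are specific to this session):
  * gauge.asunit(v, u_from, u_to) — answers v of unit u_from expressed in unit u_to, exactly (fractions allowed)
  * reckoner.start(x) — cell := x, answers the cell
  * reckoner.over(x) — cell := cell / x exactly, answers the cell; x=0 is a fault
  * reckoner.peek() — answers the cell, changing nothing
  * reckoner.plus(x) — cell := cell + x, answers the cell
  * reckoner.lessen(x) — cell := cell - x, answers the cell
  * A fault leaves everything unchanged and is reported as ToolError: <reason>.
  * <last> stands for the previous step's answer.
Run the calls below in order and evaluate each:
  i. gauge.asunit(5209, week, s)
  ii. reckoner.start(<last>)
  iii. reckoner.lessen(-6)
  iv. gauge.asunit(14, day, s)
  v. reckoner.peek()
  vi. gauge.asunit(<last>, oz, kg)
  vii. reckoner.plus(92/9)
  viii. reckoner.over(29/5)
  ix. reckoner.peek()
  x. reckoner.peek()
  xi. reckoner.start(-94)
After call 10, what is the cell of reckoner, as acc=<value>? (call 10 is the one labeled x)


Answer: acc=141768144730/261

Derivation:
# gauge.asunit(v: 5209, u_from: week, u_to: s) ~> 3150403200
# reckoner.start(x: <last>) ~> 3150403200
# reckoner.lessen(x: -6) ~> 3150403206
# gauge.asunit(v: 14, u_from: day, u_to: s) ~> 1209600
# reckoner.peek() ~> 3150403206
# gauge.asunit(v: <last>, u_from: oz, u_to: kg) ~> 71449942833256911/800000000
# reckoner.plus(x: 92/9) ~> 28353628946/9
# reckoner.over(x: 29/5) ~> 141768144730/261
# reckoner.peek() ~> 141768144730/261
# reckoner.peek() ~> 141768144730/261
# reckoner.start(x: -94) ~> -94


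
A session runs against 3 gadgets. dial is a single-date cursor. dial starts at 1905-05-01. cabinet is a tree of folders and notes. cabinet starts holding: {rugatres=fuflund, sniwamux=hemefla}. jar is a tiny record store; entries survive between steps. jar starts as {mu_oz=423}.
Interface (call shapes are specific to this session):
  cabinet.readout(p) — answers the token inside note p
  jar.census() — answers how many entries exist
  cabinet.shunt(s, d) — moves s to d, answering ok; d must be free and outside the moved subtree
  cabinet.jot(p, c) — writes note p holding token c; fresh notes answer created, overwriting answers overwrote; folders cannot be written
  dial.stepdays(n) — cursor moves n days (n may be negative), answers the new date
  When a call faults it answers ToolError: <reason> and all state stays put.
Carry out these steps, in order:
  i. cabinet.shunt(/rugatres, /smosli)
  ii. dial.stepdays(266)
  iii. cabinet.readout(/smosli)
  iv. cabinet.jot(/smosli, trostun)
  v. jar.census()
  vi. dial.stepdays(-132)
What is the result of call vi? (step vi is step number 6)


Do: cabinet.shunt[s=/rugatres; d=/smosli]
See: ok
Do: dial.stepdays[n=266]
See: 1906-01-22
Do: cabinet.readout[p=/smosli]
See: fuflund
Do: cabinet.jot[p=/smosli; c=trostun]
See: overwrote
Do: jar.census[]
See: 1
Do: dial.stepdays[n=-132]
See: 1905-09-12

Answer: 1905-09-12


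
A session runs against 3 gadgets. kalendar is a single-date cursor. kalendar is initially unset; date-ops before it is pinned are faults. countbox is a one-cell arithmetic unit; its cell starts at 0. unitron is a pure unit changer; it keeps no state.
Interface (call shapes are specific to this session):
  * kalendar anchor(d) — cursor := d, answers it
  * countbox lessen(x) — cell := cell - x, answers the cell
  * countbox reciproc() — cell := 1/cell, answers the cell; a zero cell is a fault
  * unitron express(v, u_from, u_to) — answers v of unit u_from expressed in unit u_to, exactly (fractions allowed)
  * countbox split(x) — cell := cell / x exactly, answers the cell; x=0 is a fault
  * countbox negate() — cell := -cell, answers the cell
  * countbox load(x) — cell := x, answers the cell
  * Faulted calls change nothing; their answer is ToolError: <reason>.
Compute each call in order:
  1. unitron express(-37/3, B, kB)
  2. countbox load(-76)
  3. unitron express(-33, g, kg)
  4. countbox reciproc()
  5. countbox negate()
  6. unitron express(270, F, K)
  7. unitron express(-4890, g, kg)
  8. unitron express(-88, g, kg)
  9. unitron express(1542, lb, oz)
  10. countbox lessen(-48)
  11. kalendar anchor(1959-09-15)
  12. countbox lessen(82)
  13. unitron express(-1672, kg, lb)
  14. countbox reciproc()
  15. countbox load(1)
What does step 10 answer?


Answer: 3649/76

Derivation:
~$ unitron express v=-37/3 u_from=B u_to=kB
= -37/3000
~$ countbox load x=-76
= -76
~$ unitron express v=-33 u_from=g u_to=kg
= -33/1000
~$ countbox reciproc
= -1/76
~$ countbox negate
= 1/76
~$ unitron express v=270 u_from=F u_to=K
= 72967/180
~$ unitron express v=-4890 u_from=g u_to=kg
= -489/100
~$ unitron express v=-88 u_from=g u_to=kg
= -11/125
~$ unitron express v=1542 u_from=lb u_to=oz
= 24672
~$ countbox lessen x=-48
= 3649/76
~$ kalendar anchor d=1959-09-15
= 1959-09-15
~$ countbox lessen x=82
= -2583/76
~$ unitron express v=-1672 u_from=kg u_to=lb
= -15200000000/4123567
~$ countbox reciproc
= -76/2583
~$ countbox load x=1
= 1


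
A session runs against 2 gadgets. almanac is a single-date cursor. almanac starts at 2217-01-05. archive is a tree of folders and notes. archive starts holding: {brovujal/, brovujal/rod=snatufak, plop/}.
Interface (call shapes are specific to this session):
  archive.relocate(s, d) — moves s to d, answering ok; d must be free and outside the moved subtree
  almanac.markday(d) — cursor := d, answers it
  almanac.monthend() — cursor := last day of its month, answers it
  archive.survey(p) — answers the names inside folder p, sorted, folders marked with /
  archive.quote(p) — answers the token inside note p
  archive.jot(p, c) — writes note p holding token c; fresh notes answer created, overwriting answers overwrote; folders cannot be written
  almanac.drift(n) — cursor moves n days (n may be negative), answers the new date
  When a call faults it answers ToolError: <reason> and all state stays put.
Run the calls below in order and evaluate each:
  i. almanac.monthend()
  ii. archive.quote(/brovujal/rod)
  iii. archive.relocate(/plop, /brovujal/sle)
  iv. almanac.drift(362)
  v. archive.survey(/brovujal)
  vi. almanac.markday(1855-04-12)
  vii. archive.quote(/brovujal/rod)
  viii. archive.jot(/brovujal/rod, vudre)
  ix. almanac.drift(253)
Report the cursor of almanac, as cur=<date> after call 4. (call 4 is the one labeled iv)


> monthend
  2217-01-31
> quote p='/brovujal/rod'
  snatufak
> relocate s='/plop' d='/brovujal/sle'
  ok
> drift n='362'
  2218-01-28
> survey p='/brovujal'
  [rod, sle/]
> markday d='1855-04-12'
  1855-04-12
> quote p='/brovujal/rod'
  snatufak
> jot p='/brovujal/rod' c='vudre'
  overwrote
> drift n='253'
  1855-12-21

Answer: cur=2218-01-28


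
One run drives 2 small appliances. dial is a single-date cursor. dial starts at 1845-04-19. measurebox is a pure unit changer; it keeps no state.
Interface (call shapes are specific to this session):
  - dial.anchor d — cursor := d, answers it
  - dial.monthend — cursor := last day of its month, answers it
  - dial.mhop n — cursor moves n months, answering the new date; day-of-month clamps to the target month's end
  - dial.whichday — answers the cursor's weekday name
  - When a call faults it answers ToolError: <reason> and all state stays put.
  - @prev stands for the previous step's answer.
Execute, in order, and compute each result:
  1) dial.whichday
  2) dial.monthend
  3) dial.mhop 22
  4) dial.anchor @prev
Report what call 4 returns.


[in] dial.whichday
= Saturday
[in] dial.monthend
= 1845-04-30
[in] dial.mhop n='22'
= 1847-02-28
[in] dial.anchor d='@prev'
= 1847-02-28

Answer: 1847-02-28


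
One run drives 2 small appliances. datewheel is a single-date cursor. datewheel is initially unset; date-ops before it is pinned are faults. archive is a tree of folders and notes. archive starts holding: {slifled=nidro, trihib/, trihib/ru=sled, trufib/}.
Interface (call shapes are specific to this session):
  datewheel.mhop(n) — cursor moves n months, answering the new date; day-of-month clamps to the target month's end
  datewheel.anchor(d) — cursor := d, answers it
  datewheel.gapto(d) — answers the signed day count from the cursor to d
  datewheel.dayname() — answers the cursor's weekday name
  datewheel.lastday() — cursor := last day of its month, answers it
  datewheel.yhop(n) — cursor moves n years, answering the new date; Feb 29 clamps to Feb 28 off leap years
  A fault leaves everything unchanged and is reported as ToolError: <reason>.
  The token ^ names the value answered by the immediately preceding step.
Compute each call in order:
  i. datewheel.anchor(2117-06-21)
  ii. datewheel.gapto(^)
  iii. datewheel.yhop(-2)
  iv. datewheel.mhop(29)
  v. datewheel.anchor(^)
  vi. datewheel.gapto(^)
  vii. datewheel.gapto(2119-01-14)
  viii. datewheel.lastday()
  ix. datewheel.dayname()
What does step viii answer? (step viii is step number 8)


Answer: 2117-11-30

Derivation:
>>> anchor d→2117-06-21
  2117-06-21
>>> gapto d→^
  0
>>> yhop n→-2
  2115-06-21
>>> mhop n→29
  2117-11-21
>>> anchor d→^
  2117-11-21
>>> gapto d→^
  0
>>> gapto d→2119-01-14
  419
>>> lastday
  2117-11-30
>>> dayname
  Tuesday


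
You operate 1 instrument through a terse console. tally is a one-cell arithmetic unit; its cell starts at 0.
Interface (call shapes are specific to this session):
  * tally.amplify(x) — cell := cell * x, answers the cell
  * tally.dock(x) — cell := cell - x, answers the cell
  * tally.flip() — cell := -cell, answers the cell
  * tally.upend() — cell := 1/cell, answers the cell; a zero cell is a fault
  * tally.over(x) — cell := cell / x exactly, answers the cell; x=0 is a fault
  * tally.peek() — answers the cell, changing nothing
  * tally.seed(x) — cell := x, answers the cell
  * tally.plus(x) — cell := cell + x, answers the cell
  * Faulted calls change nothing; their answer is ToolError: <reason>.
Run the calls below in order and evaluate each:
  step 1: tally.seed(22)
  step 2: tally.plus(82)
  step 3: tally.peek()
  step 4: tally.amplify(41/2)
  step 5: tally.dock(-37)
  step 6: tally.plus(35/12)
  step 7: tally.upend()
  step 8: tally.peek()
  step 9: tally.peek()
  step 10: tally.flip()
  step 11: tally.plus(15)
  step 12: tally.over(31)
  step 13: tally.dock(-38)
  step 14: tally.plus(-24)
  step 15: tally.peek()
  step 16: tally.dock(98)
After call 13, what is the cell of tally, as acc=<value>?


Answer: acc=31093147/807953

Derivation:
Now I run tally.seed passing x→22, which returns 22.
Then tally.plus passing x→82: 104.
I try tally.peek, → 104.
I try tally.amplify passing x→41/2, and get 2132.
I call tally.dock passing x→-37, yielding 2169.
I call tally.plus passing x→35/12, yielding 26063/12.
Next I call tally.upend, and observe 12/26063.
Then tally.peek(), giving 12/26063.
Calling tally.peek, yielding 12/26063.
I run tally.flip(), and get -12/26063.
I use tally.plus passing x→15, yielding 390933/26063.
Next I call tally.over passing x→31: 390933/807953.
Next I call tally.dock passing x→-38, yielding 31093147/807953.
I try tally.plus passing x→-24, and get 11702275/807953.
I use tally.peek(), and get 11702275/807953.
Now I run tally.dock passing x→98, and observe -67477119/807953.


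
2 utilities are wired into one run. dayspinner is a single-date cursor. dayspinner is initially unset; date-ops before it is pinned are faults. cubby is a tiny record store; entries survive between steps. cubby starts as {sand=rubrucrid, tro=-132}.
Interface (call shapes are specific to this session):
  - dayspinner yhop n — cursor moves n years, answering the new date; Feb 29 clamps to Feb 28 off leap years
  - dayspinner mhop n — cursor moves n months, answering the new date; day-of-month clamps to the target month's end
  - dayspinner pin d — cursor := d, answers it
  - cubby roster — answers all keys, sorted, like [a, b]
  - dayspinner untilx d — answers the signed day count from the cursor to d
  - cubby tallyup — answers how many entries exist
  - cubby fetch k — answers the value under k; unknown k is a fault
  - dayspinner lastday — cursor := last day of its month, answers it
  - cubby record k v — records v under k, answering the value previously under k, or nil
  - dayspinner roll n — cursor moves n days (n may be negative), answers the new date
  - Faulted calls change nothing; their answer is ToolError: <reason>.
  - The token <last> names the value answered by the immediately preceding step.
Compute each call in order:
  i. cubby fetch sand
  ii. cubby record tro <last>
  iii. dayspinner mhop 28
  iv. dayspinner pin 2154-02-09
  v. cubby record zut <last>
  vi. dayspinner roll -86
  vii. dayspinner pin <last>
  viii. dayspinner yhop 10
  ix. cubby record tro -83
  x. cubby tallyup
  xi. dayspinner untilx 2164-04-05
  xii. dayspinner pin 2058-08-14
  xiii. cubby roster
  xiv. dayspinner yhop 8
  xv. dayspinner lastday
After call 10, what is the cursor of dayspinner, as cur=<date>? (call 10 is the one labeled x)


Step: cubby fetch[k='sand']
Result: rubrucrid
Step: cubby record[k='tro'; v='<last>']
Result: -132
Step: dayspinner mhop[n='28']
Result: ToolError: no date set
Step: dayspinner pin[d='2154-02-09']
Result: 2154-02-09
Step: cubby record[k='zut'; v='<last>']
Result: nil
Step: dayspinner roll[n='-86']
Result: 2153-11-15
Step: dayspinner pin[d='<last>']
Result: 2153-11-15
Step: dayspinner yhop[n='10']
Result: 2163-11-15
Step: cubby record[k='tro'; v='-83']
Result: rubrucrid
Step: cubby tallyup[]
Result: 3
Step: dayspinner untilx[d='2164-04-05']
Result: 142
Step: dayspinner pin[d='2058-08-14']
Result: 2058-08-14
Step: cubby roster[]
Result: [sand, tro, zut]
Step: dayspinner yhop[n='8']
Result: 2066-08-14
Step: dayspinner lastday[]
Result: 2066-08-31

Answer: cur=2163-11-15
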